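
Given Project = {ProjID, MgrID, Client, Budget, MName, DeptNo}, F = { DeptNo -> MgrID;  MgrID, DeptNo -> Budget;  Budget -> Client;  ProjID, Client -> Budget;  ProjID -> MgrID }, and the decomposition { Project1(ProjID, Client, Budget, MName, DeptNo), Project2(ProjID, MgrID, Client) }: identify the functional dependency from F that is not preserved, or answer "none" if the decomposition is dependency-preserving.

DeptNo -> MgrID

Check DeptNo → MgrID: no single fragment contains all of {MgrID, DeptNo}, and the restricted closure of {DeptNo} across the fragments never reaches {MgrID}.
MgrID, DeptNo → Budget is preserved.
Budget → Client is preserved.
ProjID, Client → Budget is preserved.
ProjID → MgrID is preserved.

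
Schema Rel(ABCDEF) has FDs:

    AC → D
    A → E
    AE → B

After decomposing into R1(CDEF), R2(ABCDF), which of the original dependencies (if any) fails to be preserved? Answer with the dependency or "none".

A → E

Check A → E: no single fragment contains all of {AE}, and the restricted closure of {A} across the fragments never reaches {E}.
AC → D is preserved.
AE → B is preserved.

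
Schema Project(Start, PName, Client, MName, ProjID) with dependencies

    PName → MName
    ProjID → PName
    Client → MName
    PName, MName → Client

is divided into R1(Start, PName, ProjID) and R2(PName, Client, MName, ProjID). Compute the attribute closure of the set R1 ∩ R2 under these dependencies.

R1 ∩ R2 = {PName, ProjID}.
PName → MName applies, adding MName
PName, MName → Client applies, adding Client
Closure: {PName, Client, MName, ProjID}.

PName, Client, MName, ProjID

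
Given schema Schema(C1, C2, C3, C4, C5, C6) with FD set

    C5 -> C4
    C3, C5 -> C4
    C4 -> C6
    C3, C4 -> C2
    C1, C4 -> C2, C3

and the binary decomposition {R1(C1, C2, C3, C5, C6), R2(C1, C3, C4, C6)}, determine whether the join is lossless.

Common attributes: R1 ∩ R2 = {C1, C3, C6}.
No dependency enlarges {C1, C3, C6}, so (C1, C3, C6)⁺ = {C1, C3, C6}.
The closure contains neither all of R1 = {C1, C2, C3, C5, C6} nor all of R2 = {C1, C3, C4, C6}, so the common attributes are not a superkey of either fragment. The join is lossy.

No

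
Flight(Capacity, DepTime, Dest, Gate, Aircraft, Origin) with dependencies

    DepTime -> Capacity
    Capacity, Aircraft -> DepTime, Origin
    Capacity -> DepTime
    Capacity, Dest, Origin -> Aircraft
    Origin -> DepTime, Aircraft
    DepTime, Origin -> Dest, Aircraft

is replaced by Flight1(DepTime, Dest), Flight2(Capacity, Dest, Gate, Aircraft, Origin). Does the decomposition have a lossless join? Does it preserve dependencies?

lossy and not dependency-preserving

Lossless test: (Dest)⁺ = {Dest}, which is a superkey of neither fragment — lossy.
Dependency preservation: the restricted closure of {DepTime} across the fragments never reaches {Capacity}, so DepTime → Capacity cannot be enforced without a join — not preserved.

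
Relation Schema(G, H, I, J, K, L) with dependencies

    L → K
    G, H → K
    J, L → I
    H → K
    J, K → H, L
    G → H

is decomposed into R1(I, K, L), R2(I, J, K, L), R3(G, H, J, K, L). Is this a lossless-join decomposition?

Yes

Chase test. Columns are G, H, I, J, K, L; row i has aⱼ where attribute j ∈ Ri, else bᵢⱼ.
Initial tableau (one row per fragment):
  row 1: b11 b12 a3 b14 a5 a6
  row 2: b21 b22 a3 a4 a5 a6
  row 3: a1 a2 b33 a4 a5 a6
Rows 2 and 3 agree on J, L; apply J, L→I and equate their I entries.
Rows 2 and 3 agree on J, K; apply J, K→H, L and equate their H, L entries.
Row 3 is now all distinguished symbols — the join is lossless.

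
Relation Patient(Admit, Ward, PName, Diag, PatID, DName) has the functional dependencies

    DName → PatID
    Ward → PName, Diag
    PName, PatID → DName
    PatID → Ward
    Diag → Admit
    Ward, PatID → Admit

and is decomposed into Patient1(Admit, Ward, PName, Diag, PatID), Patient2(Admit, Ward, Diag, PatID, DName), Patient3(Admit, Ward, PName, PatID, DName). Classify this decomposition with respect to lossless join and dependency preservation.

lossless and dependency-preserving

Lossless test (chase): Rows 1 and 2 agree on Ward; apply Ward→PName, Diag and equate their PName, Diag entries. Rows 1 and 3 agree on Ward; apply Ward→PName, Diag and equate their PName, Diag entries. Rows 1 and 2 agree on PName, PatID; apply PName, PatID→DName and equate their DName entries. Row 1 is now all distinguished symbols — the join is lossless.
Dependency preservation: every FD's attributes lie within a single fragment, so each can be enforced locally — preserved.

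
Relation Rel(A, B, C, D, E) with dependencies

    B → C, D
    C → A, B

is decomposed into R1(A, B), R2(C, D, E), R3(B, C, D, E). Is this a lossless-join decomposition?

Yes

Chase test. Columns are A, B, C, D, E; row i has aⱼ where attribute j ∈ Ri, else bᵢⱼ.
Initial tableau (one row per fragment):
  row 1: a1 a2 b13 b14 b15
  row 2: b21 b22 a3 a4 a5
  row 3: b31 a2 a3 a4 a5
Rows 1 and 3 agree on B; apply B→C, D and equate their C, D entries.
Rows 1 and 2 agree on C; apply C→A, B and equate their A, B entries.
Rows 1 and 3 agree on C; apply C→A, B and equate their A, B entries.
Row 2 is now all distinguished symbols — the join is lossless.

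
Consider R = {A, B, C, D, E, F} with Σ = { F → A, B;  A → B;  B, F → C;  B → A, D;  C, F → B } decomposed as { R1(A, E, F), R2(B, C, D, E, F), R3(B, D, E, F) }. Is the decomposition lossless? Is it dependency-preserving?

lossless but not dependency-preserving

Lossless test (chase): Rows 1 and 2 agree on F; apply F→A, B and equate their A, B entries. Rows 1 and 3 agree on F; apply F→A, B and equate their A, B entries. Rows 1 and 2 agree on B, F; apply B, F→C and equate their C entries. Rows 1 and 3 agree on B, F; apply B, F→C and equate their C entries. Rows 1 and 2 agree on B; apply B→A, D and equate their A, D entries. Row 1 is now all distinguished symbols — the join is lossless.
Dependency preservation: the restricted closure of {A} across the fragments never reaches {B}, so A → B cannot be enforced without a join — not preserved.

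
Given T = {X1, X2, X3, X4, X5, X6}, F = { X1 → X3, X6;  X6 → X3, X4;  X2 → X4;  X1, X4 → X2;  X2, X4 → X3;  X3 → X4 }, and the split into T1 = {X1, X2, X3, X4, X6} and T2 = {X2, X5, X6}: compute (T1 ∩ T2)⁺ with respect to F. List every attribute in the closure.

X2, X3, X4, X6

T1 ∩ T2 = {X2, X6}.
X6 → X3, X4 applies, adding X3, X4
Closure: {X2, X3, X4, X6}.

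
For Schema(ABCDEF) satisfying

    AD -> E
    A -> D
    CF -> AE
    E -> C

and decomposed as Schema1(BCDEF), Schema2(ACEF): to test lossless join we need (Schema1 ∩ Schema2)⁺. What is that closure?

ACDEF

Schema1 ∩ Schema2 = {CEF}.
CF → AE applies, adding A
A → D applies, adding D
Closure: {ACDEF}.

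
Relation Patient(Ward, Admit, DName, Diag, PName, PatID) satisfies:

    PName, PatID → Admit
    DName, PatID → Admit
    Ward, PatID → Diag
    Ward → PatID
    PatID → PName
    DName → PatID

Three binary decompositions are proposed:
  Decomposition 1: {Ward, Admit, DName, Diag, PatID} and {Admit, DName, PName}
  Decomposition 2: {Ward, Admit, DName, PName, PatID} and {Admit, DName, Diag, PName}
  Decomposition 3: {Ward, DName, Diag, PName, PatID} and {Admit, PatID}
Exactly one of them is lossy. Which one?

Decomposition 1: common = {Admit, DName}, closure = {Admit, DName, PName, PatID} → lossless.
Decomposition 2: common = {Admit, DName, PName}, closure = {Admit, DName, PName, PatID} → lossy.
Decomposition 3: common = {PatID}, closure = {Admit, PName, PatID} → lossless.

Decomposition 2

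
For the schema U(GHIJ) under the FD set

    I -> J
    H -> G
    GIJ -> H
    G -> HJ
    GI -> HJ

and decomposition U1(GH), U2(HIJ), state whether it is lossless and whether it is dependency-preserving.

Lossless test: (H)⁺ = {GHJ}, which contains all of one fragment — lossless.
Dependency preservation: GIJ → H; G → HJ; GI → HJ are not contained in any single fragment, but the restricted closure of each left-hand side across the fragments still reaches the right-hand side; the remaining FDs each lie inside some fragment. All dependencies are preserved.

lossless and dependency-preserving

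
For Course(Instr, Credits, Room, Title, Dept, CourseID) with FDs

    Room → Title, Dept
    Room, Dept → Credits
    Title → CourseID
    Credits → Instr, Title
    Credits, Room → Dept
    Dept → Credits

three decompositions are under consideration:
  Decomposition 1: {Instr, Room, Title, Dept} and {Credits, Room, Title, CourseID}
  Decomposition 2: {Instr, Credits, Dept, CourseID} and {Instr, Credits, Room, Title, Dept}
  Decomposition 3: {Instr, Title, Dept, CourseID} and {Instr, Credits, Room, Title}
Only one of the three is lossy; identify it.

Decomposition 1: common = {Room, Title}, closure = {Instr, Credits, Room, Title, Dept, CourseID} → lossless.
Decomposition 2: common = {Instr, Credits, Dept}, closure = {Instr, Credits, Title, Dept, CourseID} → lossless.
Decomposition 3: common = {Instr, Title}, closure = {Instr, Title, CourseID} → lossy.

Decomposition 3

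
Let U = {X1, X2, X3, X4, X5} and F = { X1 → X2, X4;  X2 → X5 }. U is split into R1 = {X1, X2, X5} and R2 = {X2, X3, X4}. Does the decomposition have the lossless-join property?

Common attributes: R1 ∩ R2 = {X2}.
Closure of {X2}: X2 → X5 applies, adding X5. So (X2)⁺ = {X2, X5}.
The closure contains neither all of R1 = {X1, X2, X5} nor all of R2 = {X2, X3, X4}, so the common attributes are not a superkey of either fragment. The join is lossy.

No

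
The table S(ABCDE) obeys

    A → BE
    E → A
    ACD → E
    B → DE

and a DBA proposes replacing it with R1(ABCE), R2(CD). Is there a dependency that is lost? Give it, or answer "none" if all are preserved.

B → DE

Check B → DE: no single fragment contains all of {BDE}, and the restricted closure of {B} across the fragments never reaches {DE}.
A → BE is preserved.
E → A is preserved.
ACD → E is preserved.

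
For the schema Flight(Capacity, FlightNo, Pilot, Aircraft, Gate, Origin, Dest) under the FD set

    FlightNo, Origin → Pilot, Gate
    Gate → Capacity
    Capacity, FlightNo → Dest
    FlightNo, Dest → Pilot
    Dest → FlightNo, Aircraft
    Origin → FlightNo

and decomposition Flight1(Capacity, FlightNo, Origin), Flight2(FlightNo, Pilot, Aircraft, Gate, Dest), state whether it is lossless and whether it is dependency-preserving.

Lossless test: (FlightNo)⁺ = {FlightNo}, which is a superkey of neither fragment — lossy.
Dependency preservation: the restricted closure of {FlightNo, Origin} across the fragments never reaches {Pilot, Gate}, so FlightNo, Origin → Pilot, Gate cannot be enforced without a join — not preserved.

lossy and not dependency-preserving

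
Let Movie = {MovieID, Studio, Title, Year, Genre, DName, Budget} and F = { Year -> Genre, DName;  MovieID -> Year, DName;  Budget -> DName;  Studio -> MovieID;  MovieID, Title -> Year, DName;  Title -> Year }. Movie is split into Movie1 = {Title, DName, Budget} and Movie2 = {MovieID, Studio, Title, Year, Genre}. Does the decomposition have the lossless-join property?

Common attributes: Movie1 ∩ Movie2 = {Title}.
Closure of {Title}: Title → Year applies, adding Year; Year → Genre, DName applies, adding Genre, DName. So (Title)⁺ = {Title, Year, Genre, DName}.
The closure contains neither all of Movie1 = {Title, DName, Budget} nor all of Movie2 = {MovieID, Studio, Title, Year, Genre}, so the common attributes are not a superkey of either fragment. The join is lossy.

No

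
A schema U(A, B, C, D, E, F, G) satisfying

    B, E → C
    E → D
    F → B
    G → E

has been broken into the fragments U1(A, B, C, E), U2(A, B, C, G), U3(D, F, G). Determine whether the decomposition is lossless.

Chase test. Columns are A, B, C, D, E, F, G; row i has aⱼ where attribute j ∈ Ui, else bᵢⱼ.
Initial tableau (one row per fragment):
  row 1: a1 a2 a3 b14 a5 b16 b17
  row 2: a1 a2 a3 b24 b25 b26 a7
  row 3: b31 b32 b33 a4 b35 a6 a7
Rows 2 and 3 agree on G; apply G→E and equate their E entries.
Rows 2 and 3 agree on E; apply E→D and equate their D entries.
No row becomes fully distinguished — the join is lossy.

No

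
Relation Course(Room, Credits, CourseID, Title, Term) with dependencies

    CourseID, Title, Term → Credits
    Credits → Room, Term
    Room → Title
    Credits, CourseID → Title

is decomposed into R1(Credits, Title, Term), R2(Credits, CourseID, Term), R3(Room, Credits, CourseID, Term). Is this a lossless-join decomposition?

Yes

Chase test. Columns are Room, Credits, CourseID, Title, Term; row i has aⱼ where attribute j ∈ Ri, else bᵢⱼ.
Initial tableau (one row per fragment):
  row 1: b11 a2 b13 a4 a5
  row 2: b21 a2 a3 b24 a5
  row 3: a1 a2 a3 b34 a5
Rows 1 and 2 agree on Credits; apply Credits→Room, Term and equate their Room, Term entries.
Rows 1 and 3 agree on Credits; apply Credits→Room, Term and equate their Room, Term entries.
Rows 1 and 2 agree on Room; apply Room→Title and equate their Title entries.
Rows 1 and 3 agree on Room; apply Room→Title and equate their Title entries.
Row 2 is now all distinguished symbols — the join is lossless.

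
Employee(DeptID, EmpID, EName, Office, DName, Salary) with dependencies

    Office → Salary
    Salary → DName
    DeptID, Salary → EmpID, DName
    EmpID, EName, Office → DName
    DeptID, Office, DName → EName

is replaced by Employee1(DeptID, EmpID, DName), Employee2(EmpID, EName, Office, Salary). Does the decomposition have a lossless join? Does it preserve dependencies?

lossy and not dependency-preserving

Lossless test: (EmpID)⁺ = {EmpID}, which is a superkey of neither fragment — lossy.
Dependency preservation: the restricted closure of {Salary} across the fragments never reaches {DName}, so Salary → DName cannot be enforced without a join — not preserved.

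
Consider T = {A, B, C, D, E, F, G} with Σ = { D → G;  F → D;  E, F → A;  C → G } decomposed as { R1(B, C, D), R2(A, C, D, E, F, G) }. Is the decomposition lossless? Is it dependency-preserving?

lossy but dependency-preserving

Lossless test: (C, D)⁺ = {C, D, G}, which is a superkey of neither fragment — lossy.
Dependency preservation: every FD's attributes lie within a single fragment, so each can be enforced locally — preserved.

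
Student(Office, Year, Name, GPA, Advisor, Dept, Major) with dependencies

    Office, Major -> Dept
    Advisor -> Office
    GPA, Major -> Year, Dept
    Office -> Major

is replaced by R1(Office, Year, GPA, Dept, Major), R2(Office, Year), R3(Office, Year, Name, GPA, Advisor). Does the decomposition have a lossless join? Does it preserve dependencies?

Lossless test (chase): Rows 1 and 2 agree on Office; apply Office→Major and equate their Major entries. Rows 1 and 3 agree on Office; apply Office→Major and equate their Major entries. Rows 1 and 2 agree on Office, Major; apply Office, Major→Dept and equate their Dept entries. Rows 1 and 3 agree on Office, Major; apply Office, Major→Dept and equate their Dept entries. Row 3 is now all distinguished symbols — the join is lossless.
Dependency preservation: every FD's attributes lie within a single fragment, so each can be enforced locally — preserved.

lossless and dependency-preserving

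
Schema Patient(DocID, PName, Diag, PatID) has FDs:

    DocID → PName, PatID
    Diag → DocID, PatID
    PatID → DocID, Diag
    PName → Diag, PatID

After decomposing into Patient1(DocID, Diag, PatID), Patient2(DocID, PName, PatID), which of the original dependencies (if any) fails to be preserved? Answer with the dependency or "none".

DocID → PName, PatID lies within Patient2.
Diag → DocID, PatID lies within Patient1.
PatID → DocID, Diag lies within Patient1.
PName → Diag, PatID: restricted closure across fragments reaches Diag, PatID.
Every dependency is enforceable on the fragments, so the decomposition is dependency-preserving.

none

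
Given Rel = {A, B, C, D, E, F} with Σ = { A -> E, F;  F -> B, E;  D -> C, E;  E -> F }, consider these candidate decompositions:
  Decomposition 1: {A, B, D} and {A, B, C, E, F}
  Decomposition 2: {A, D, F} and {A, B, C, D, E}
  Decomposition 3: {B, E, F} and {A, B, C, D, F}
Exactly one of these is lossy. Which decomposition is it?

Decomposition 1: common = {A, B}, closure = {A, B, E, F} → lossy.
Decomposition 2: common = {A, D}, closure = {A, B, C, D, E, F} → lossless.
Decomposition 3: common = {B, F}, closure = {B, E, F} → lossless.

Decomposition 1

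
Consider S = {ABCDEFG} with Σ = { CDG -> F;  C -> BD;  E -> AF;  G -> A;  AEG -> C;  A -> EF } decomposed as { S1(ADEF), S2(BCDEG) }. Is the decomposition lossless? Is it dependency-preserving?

lossless and dependency-preserving

Lossless test: (DE)⁺ = {ADEF}, which contains all of one fragment — lossless.
Dependency preservation: CDG → F; G → A; AEG → C are not contained in any single fragment, but the restricted closure of each left-hand side across the fragments still reaches the right-hand side; the remaining FDs each lie inside some fragment. All dependencies are preserved.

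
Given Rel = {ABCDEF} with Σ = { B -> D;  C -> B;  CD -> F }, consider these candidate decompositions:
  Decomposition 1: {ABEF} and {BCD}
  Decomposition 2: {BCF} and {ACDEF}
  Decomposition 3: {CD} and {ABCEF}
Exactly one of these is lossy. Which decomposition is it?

Decomposition 1

Decomposition 1: common = {B}, closure = {BD} → lossy.
Decomposition 2: common = {CF}, closure = {BCDF} → lossless.
Decomposition 3: common = {C}, closure = {BCDF} → lossless.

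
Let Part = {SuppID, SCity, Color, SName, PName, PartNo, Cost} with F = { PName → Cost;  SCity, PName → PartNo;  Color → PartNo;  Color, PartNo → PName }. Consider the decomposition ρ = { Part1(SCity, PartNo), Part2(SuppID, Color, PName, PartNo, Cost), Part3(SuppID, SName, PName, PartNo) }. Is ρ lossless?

Chase test. Columns are SuppID, SCity, Color, SName, PName, PartNo, Cost; row i has aⱼ where attribute j ∈ Parti, else bᵢⱼ.
Initial tableau (one row per fragment):
  row 1: b11 a2 b13 b14 b15 a6 b17
  row 2: a1 b22 a3 b24 a5 a6 a7
  row 3: a1 b32 b33 a4 a5 a6 b37
Rows 2 and 3 agree on PName; apply PName→Cost and equate their Cost entries.
No row becomes fully distinguished — the join is lossy.

No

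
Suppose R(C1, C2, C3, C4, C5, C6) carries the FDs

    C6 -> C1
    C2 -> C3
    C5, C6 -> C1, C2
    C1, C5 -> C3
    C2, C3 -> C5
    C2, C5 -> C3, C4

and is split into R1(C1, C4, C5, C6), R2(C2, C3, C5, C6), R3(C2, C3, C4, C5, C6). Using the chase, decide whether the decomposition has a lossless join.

Yes

Chase test. Columns are C1, C2, C3, C4, C5, C6; row i has aⱼ where attribute j ∈ Ri, else bᵢⱼ.
Initial tableau (one row per fragment):
  row 1: a1 b12 b13 a4 a5 a6
  row 2: b21 a2 a3 b24 a5 a6
  row 3: b31 a2 a3 a4 a5 a6
Rows 1 and 2 agree on C6; apply C6→C1 and equate their C1 entries.
Rows 1 and 3 agree on C6; apply C6→C1 and equate their C1 entries.
Rows 1 and 2 agree on C5, C6; apply C5, C6→C1, C2 and equate their C1, C2 entries.
Rows 1 and 2 agree on C1, C5; apply C1, C5→C3 and equate their C3 entries.
Rows 1 and 2 agree on C2, C5; apply C2, C5→C3, C4 and equate their C3, C4 entries.
Row 1 is now all distinguished symbols — the join is lossless.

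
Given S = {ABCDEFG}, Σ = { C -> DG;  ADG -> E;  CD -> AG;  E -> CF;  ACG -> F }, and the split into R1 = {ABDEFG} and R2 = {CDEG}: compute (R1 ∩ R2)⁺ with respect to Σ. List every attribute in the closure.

R1 ∩ R2 = {DEG}.
E → CF applies, adding CF
CD → AG applies, adding A
Closure: {ACDEFG}.

ACDEFG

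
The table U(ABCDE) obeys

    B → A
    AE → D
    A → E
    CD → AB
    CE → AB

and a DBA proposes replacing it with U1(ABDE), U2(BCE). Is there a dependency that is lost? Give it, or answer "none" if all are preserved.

CD → AB

Check CD → AB: no single fragment contains all of {ABCD}, and the restricted closure of {CD} across the fragments never reaches {AB}.
B → A is preserved.
AE → D is preserved.
A → E is preserved.
CE → AB is preserved.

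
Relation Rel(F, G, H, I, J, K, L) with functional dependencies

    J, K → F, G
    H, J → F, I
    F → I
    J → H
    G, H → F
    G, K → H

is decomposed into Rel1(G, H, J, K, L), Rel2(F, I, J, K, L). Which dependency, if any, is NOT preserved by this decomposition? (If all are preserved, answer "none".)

Check G, H → F: no single fragment contains all of {F, G, H}, and the restricted closure of {G, H} across the fragments never reaches {F}.
J, K → F, G is preserved.
H, J → F, I is preserved.
F → I is preserved.
J → H is preserved.
G, K → H is preserved.

G, H → F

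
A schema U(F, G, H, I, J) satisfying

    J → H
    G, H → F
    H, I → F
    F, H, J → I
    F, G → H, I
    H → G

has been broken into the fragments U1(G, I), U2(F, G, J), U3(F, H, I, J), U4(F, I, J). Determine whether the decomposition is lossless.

Chase test. Columns are F, G, H, I, J; row i has aⱼ where attribute j ∈ Ui, else bᵢⱼ.
Initial tableau (one row per fragment):
  row 1: b11 a2 b13 a4 b15
  row 2: a1 a2 b23 b24 a5
  row 3: a1 b32 a3 a4 a5
  row 4: a1 b42 b43 a4 a5
Rows 2 and 3 agree on J; apply J→H and equate their H entries.
Rows 2 and 4 agree on J; apply J→H and equate their H entries.
Rows 2 and 3 agree on F, H, J; apply F, H, J→I and equate their I entries.
Rows 2 and 3 agree on H; apply H→G and equate their G entries.
Rows 2 and 4 agree on H; apply H→G and equate their G entries.
Row 2 is now all distinguished symbols — the join is lossless.

Yes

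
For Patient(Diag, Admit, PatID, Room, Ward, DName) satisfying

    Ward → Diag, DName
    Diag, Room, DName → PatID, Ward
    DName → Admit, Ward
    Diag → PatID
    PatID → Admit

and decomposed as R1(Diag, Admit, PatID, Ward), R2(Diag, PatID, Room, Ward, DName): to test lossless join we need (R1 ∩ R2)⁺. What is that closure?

Diag, Admit, PatID, Ward, DName

R1 ∩ R2 = {Diag, PatID, Ward}.
Ward → Diag, DName applies, adding DName
DName → Admit, Ward applies, adding Admit
Closure: {Diag, Admit, PatID, Ward, DName}.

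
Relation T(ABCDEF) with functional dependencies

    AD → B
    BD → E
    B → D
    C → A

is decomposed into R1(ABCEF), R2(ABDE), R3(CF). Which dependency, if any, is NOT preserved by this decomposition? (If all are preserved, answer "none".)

AD → B lies within R2.
BD → E lies within R2.
B → D lies within R2.
C → A lies within R1.
Every dependency is enforceable on the fragments, so the decomposition is dependency-preserving.

none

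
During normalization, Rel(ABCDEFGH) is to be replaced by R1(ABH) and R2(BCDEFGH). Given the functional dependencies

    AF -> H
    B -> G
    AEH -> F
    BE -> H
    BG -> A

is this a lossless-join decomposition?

Common attributes: R1 ∩ R2 = {BH}.
Closure of {BH}: B → G applies, adding G; BG → A applies, adding A. So (BH)⁺ = {ABGH}.
This closure contains every attribute of R1, so R1 ∩ R2 → R1. The join is lossless.

Yes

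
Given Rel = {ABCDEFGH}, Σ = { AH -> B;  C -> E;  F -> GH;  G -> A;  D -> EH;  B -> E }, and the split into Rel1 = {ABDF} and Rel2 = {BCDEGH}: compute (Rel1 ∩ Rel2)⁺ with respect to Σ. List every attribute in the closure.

Rel1 ∩ Rel2 = {BD}.
D → EH applies, adding EH
Closure: {BDEH}.

BDEH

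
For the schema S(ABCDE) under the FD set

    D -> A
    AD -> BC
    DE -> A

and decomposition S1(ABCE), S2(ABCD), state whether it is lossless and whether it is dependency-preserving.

lossy but dependency-preserving

Lossless test: (ABC)⁺ = {ABC}, which is a superkey of neither fragment — lossy.
Dependency preservation: DE → A is not contained in any single fragment, but the restricted closure of its left-hand side across the fragments still reaches the right-hand side; the remaining FDs each lie inside some fragment. All dependencies are preserved.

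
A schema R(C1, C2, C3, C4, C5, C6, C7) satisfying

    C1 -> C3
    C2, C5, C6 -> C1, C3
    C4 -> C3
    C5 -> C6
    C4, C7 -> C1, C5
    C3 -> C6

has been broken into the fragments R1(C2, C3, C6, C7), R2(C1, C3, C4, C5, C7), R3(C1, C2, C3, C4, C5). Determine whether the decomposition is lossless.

Chase test. Columns are C1, C2, C3, C4, C5, C6, C7; row i has aⱼ where attribute j ∈ Ri, else bᵢⱼ.
Initial tableau (one row per fragment):
  row 1: b11 a2 a3 b14 b15 a6 a7
  row 2: a1 b22 a3 a4 a5 b26 a7
  row 3: a1 a2 a3 a4 a5 b36 b37
Rows 2 and 3 agree on C5; apply C5→C6 and equate their C6 entries.
Rows 1 and 2 agree on C3; apply C3→C6 and equate their C6 entries.
No row becomes fully distinguished — the join is lossy.

No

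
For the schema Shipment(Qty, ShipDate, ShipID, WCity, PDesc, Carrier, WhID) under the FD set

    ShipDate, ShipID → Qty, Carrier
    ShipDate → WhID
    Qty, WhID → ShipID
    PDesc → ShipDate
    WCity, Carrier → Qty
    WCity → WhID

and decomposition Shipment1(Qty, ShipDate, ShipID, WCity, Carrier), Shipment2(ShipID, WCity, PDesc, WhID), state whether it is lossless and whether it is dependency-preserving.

lossy and not dependency-preserving

Lossless test: (ShipID, WCity)⁺ = {ShipID, WCity, WhID}, which is a superkey of neither fragment — lossy.
Dependency preservation: the restricted closure of {ShipDate} across the fragments never reaches {WhID}, so ShipDate → WhID cannot be enforced without a join — not preserved.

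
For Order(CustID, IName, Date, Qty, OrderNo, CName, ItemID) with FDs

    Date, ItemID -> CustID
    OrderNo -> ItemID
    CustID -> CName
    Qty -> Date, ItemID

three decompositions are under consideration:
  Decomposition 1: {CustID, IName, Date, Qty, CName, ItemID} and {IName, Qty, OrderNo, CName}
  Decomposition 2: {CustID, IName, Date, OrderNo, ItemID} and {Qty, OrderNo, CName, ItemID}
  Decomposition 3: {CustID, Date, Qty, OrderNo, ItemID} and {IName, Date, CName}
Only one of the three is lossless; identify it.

Decomposition 1

Decomposition 1: common = {IName, Qty, CName}, closure = {CustID, IName, Date, Qty, CName, ItemID} → lossless.
Decomposition 2: common = {OrderNo, ItemID}, closure = {OrderNo, ItemID} → lossy.
Decomposition 3: common = {Date}, closure = {Date} → lossy.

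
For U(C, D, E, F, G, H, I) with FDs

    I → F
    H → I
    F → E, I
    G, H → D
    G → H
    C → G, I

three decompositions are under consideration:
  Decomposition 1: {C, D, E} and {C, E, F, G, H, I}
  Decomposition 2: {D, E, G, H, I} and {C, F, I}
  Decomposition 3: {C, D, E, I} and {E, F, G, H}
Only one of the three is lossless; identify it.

Decomposition 1

Decomposition 1: common = {C, E}, closure = {C, D, E, F, G, H, I} → lossless.
Decomposition 2: common = {I}, closure = {E, F, I} → lossy.
Decomposition 3: common = {E}, closure = {E} → lossy.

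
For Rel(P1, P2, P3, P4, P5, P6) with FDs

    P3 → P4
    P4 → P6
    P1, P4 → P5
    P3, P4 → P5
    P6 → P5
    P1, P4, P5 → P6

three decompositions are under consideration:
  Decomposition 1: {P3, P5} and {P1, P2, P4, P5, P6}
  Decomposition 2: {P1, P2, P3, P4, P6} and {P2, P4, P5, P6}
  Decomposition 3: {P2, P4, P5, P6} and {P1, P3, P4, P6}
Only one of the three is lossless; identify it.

Decomposition 1: common = {P5}, closure = {P5} → lossy.
Decomposition 2: common = {P2, P4, P6}, closure = {P2, P4, P5, P6} → lossless.
Decomposition 3: common = {P4, P6}, closure = {P4, P5, P6} → lossy.

Decomposition 2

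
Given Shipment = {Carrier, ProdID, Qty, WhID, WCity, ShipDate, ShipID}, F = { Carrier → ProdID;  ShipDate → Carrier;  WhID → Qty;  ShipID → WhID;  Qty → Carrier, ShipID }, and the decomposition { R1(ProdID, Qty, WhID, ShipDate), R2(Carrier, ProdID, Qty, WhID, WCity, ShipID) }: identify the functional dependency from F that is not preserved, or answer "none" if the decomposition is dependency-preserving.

Check ShipDate → Carrier: no single fragment contains all of {Carrier, ShipDate}, and the restricted closure of {ShipDate} across the fragments never reaches {Carrier}.
Carrier → ProdID is preserved.
WhID → Qty is preserved.
ShipID → WhID is preserved.
Qty → Carrier, ShipID is preserved.

ShipDate → Carrier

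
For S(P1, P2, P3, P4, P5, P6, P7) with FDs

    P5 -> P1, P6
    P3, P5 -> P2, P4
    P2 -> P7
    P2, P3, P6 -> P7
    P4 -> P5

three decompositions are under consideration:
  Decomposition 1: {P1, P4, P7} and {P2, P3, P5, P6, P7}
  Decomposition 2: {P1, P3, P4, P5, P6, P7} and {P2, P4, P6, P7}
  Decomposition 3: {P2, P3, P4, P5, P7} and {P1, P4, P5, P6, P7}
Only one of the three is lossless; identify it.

Decomposition 3

Decomposition 1: common = {P7}, closure = {P7} → lossy.
Decomposition 2: common = {P4, P6, P7}, closure = {P1, P4, P5, P6, P7} → lossy.
Decomposition 3: common = {P4, P5, P7}, closure = {P1, P4, P5, P6, P7} → lossless.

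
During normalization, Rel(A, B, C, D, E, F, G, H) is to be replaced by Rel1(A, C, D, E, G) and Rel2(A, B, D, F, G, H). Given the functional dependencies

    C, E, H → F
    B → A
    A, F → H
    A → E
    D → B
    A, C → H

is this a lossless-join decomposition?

Common attributes: Rel1 ∩ Rel2 = {A, D, G}.
Closure of {A, D, G}: A → E applies, adding E; D → B applies, adding B. So (A, D, G)⁺ = {A, B, D, E, G}.
The closure contains neither all of Rel1 = {A, C, D, E, G} nor all of Rel2 = {A, B, D, F, G, H}, so the common attributes are not a superkey of either fragment. The join is lossy.

No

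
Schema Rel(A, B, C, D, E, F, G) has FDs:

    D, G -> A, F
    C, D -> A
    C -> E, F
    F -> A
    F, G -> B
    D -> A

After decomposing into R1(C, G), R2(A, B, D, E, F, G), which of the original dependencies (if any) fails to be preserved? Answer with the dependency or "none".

C -> E, F

Check C → E, F: no single fragment contains all of {C, E, F}, and the restricted closure of {C} across the fragments never reaches {E, F}.
D, G → A, F is preserved.
C, D → A is preserved.
F → A is preserved.
F, G → B is preserved.
D → A is preserved.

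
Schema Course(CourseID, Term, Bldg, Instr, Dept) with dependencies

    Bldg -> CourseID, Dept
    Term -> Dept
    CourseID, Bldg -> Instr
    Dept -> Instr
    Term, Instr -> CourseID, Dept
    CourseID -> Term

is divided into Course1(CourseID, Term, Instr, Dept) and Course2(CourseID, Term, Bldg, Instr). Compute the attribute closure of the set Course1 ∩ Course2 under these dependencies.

CourseID, Term, Instr, Dept

Course1 ∩ Course2 = {CourseID, Term, Instr}.
Term → Dept applies, adding Dept
Closure: {CourseID, Term, Instr, Dept}.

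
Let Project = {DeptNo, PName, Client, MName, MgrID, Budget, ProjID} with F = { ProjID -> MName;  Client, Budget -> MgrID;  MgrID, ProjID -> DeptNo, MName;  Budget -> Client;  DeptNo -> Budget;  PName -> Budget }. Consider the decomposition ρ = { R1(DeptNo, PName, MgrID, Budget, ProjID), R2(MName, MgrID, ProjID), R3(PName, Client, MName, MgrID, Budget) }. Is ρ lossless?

Chase test. Columns are DeptNo, PName, Client, MName, MgrID, Budget, ProjID; row i has aⱼ where attribute j ∈ Ri, else bᵢⱼ.
Initial tableau (one row per fragment):
  row 1: a1 a2 b13 b14 a5 a6 a7
  row 2: b21 b22 b23 a4 a5 b26 a7
  row 3: b31 a2 a3 a4 a5 a6 b37
Rows 1 and 2 agree on ProjID; apply ProjID→MName and equate their MName entries.
Rows 1 and 2 agree on MgrID, ProjID; apply MgrID, ProjID→DeptNo, MName and equate their DeptNo, MName entries.
Rows 1 and 3 agree on Budget; apply Budget→Client and equate their Client entries.
Rows 1 and 2 agree on DeptNo; apply DeptNo→Budget and equate their Budget entries.
Rows 1 and 2 agree on Budget; apply Budget→Client and equate their Client entries.
Row 1 is now all distinguished symbols — the join is lossless.

Yes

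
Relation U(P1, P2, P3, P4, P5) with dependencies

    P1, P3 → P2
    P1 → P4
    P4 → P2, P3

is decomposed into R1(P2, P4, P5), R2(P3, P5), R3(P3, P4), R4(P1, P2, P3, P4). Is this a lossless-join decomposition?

Chase test. Columns are P1, P2, P3, P4, P5; row i has aⱼ where attribute j ∈ Ri, else bᵢⱼ.
Initial tableau (one row per fragment):
  row 1: b11 a2 b13 a4 a5
  row 2: b21 b22 a3 b24 a5
  row 3: b31 b32 a3 a4 b35
  row 4: a1 a2 a3 a4 b45
Rows 1 and 3 agree on P4; apply P4→P2, P3 and equate their P2, P3 entries.
No row becomes fully distinguished — the join is lossy.

No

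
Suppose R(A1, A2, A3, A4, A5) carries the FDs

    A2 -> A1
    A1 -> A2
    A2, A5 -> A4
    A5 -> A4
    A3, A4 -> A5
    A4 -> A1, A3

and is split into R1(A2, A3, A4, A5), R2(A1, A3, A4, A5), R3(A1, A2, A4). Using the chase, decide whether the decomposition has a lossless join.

Yes

Chase test. Columns are A1, A2, A3, A4, A5; row i has aⱼ where attribute j ∈ Ri, else bᵢⱼ.
Initial tableau (one row per fragment):
  row 1: b11 a2 a3 a4 a5
  row 2: a1 b22 a3 a4 a5
  row 3: a1 a2 b33 a4 b35
Rows 1 and 3 agree on A2; apply A2→A1 and equate their A1 entries.
Rows 1 and 2 agree on A1; apply A1→A2 and equate their A2 entries.
Rows 1 and 3 agree on A4; apply A4→A1, A3 and equate their A1, A3 entries.
Rows 1 and 3 agree on A3, A4; apply A3, A4→A5 and equate their A5 entries.
Row 1 is now all distinguished symbols — the join is lossless.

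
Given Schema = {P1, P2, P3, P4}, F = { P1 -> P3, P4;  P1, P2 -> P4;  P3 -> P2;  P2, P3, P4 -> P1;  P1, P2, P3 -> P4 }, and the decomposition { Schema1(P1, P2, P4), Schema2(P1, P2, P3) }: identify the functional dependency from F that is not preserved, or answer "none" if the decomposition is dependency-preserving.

Check P2, P3, P4 → P1: no single fragment contains all of {P1, P2, P3, P4}, and the restricted closure of {P2, P3, P4} across the fragments never reaches {P1}.
P1 → P3, P4 is preserved.
P1, P2 → P4 is preserved.
P3 → P2 is preserved.
P1, P2, P3 → P4 is preserved.

P2, P3, P4 -> P1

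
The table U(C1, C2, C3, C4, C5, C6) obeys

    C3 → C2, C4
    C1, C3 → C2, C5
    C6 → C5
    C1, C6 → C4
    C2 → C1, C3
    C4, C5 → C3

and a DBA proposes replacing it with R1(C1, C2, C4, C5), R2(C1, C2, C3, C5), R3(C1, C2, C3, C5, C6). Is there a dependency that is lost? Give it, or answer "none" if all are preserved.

none

C3 → C2, C4: restricted closure across fragments reaches C2, C4.
C1, C3 → C2, C5 lies within R2.
C6 → C5 lies within R3.
C1, C6 → C4: restricted closure across fragments reaches C4.
C2 → C1, C3 lies within R2.
C4, C5 → C3: restricted closure across fragments reaches C3.
Every dependency is enforceable on the fragments, so the decomposition is dependency-preserving.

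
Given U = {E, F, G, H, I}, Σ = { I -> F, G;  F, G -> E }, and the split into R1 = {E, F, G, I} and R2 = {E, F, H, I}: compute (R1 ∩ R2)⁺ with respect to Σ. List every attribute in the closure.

R1 ∩ R2 = {E, F, I}.
I → F, G applies, adding G
Closure: {E, F, G, I}.

E, F, G, I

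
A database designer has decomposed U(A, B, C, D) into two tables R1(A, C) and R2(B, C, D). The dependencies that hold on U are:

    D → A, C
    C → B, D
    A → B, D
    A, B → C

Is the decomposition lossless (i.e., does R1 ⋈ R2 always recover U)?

Yes

Common attributes: R1 ∩ R2 = {C}.
Closure of {C}: C → B, D applies, adding B, D; D → A, C applies, adding A. So (C)⁺ = {A, B, C, D}.
This closure contains every attribute of R1, so R1 ∩ R2 → R1. The join is lossless.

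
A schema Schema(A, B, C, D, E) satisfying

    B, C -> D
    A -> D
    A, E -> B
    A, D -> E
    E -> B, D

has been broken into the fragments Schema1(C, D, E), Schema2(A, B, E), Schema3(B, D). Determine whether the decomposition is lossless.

Chase test. Columns are A, B, C, D, E; row i has aⱼ where attribute j ∈ Schemai, else bᵢⱼ.
Initial tableau (one row per fragment):
  row 1: b11 b12 a3 a4 a5
  row 2: a1 a2 b23 b24 a5
  row 3: b31 a2 b33 a4 b35
Rows 1 and 2 agree on E; apply E→B, D and equate their B, D entries.
No row becomes fully distinguished — the join is lossy.

No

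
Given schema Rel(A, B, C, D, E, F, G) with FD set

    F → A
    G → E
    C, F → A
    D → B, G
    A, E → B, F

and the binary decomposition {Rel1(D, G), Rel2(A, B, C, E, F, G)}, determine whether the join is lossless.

Common attributes: Rel1 ∩ Rel2 = {G}.
Closure of {G}: G → E applies, adding E. So (G)⁺ = {E, G}.
The closure contains neither all of Rel1 = {D, G} nor all of Rel2 = {A, B, C, E, F, G}, so the common attributes are not a superkey of either fragment. The join is lossy.

No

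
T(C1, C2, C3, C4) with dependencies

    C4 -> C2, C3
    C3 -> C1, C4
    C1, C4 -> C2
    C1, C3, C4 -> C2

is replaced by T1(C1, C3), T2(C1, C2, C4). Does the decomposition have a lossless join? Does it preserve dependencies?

Lossless test: (C1)⁺ = {C1}, which is a superkey of neither fragment — lossy.
Dependency preservation: the restricted closure of {C4} across the fragments never reaches {C2, C3}, so C4 → C2, C3 cannot be enforced without a join — not preserved.

lossy and not dependency-preserving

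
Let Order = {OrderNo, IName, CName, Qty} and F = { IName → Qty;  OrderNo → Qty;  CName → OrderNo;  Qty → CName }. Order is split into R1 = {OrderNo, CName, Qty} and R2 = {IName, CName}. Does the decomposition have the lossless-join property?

Yes

Common attributes: R1 ∩ R2 = {CName}.
Closure of {CName}: CName → OrderNo applies, adding OrderNo; OrderNo → Qty applies, adding Qty. So (CName)⁺ = {OrderNo, CName, Qty}.
This closure contains every attribute of R1, so R1 ∩ R2 → R1. The join is lossless.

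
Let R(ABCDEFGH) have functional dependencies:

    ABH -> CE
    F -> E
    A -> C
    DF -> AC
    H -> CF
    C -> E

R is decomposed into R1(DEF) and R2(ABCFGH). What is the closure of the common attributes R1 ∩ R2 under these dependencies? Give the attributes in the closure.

R1 ∩ R2 = {F}.
F → E applies, adding E
Closure: {EF}.

EF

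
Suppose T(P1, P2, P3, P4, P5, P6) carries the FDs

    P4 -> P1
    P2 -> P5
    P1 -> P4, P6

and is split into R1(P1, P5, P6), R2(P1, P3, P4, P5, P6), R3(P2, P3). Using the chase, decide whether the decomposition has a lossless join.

No

Chase test. Columns are P1, P2, P3, P4, P5, P6; row i has aⱼ where attribute j ∈ Ri, else bᵢⱼ.
Initial tableau (one row per fragment):
  row 1: a1 b12 b13 b14 a5 a6
  row 2: a1 b22 a3 a4 a5 a6
  row 3: b31 a2 a3 b34 b35 b36
Rows 1 and 2 agree on P1; apply P1→P4, P6 and equate their P4, P6 entries.
No row becomes fully distinguished — the join is lossy.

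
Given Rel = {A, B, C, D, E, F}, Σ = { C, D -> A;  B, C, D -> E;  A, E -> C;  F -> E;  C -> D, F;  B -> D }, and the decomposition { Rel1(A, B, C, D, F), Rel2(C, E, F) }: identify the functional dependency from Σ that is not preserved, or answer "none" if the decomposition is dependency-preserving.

Check A, E → C: no single fragment contains all of {A, C, E}, and the restricted closure of {A, E} across the fragments never reaches {C}.
C, D → A is preserved.
B, C, D → E is preserved.
F → E is preserved.
C → D, F is preserved.
B → D is preserved.

A, E -> C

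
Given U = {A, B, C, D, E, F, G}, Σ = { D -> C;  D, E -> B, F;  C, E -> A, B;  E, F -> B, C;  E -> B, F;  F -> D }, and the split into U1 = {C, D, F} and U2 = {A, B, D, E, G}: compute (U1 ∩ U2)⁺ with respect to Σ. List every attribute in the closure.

C, D

U1 ∩ U2 = {D}.
D → C applies, adding C
Closure: {C, D}.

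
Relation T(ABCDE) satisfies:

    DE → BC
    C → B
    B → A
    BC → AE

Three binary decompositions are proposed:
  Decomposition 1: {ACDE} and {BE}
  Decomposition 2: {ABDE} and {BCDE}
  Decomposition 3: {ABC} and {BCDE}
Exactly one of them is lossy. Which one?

Decomposition 1

Decomposition 1: common = {E}, closure = {E} → lossy.
Decomposition 2: common = {BDE}, closure = {ABCDE} → lossless.
Decomposition 3: common = {BC}, closure = {ABCE} → lossless.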